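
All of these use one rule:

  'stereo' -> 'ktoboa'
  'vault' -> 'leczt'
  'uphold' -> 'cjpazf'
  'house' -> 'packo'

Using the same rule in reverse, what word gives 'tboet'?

treat

s(18)→k(10) and t(19)→t(19) fit y≡9x+4 (mod 26); the inverse of 9 mod 26 is 3. Each letter's alphabet position (a=0..z=25) is mapped through 9·x+4 mod 26 — an affine cipher.
Decoding tboet: t(19)→3·(19−4)≡19=t; b(1)→3·(1−4)≡17=r; o(14)→3·(14−4)≡4=e; e(4)→3·(4−4)≡0=a; t(19)→3·(19−4)≡19=t (all mod 26).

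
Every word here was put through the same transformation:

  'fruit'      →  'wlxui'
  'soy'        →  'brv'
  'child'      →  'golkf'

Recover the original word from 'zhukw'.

threw

The output letters match the input read backwards, each shifted +3: fruit reversed is tiurf. Read the word backwards and shift each letter +3.
Reversing it on zhukw: shift back: z−3=w, h−3=e, u−3=r, k−3=h, w−3=t → werht; then reverse → threw.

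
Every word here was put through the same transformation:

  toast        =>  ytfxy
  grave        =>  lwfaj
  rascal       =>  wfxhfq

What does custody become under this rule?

It's a constant shift of +5 (ROT5).
Applying it to custody: c+5=h, u+5=z, s+5=x, t+5=y, o+5=t, d+5=i, y+5=d.

hzxytid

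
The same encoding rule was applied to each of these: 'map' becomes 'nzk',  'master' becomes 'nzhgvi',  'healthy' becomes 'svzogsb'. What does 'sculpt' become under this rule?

Letters are reflected about the middle of the alphabet (position → 25−position): Atbash.
On sculpt: s↔h, c↔x, u↔f, l↔o, p↔k, t↔g.

hxfokg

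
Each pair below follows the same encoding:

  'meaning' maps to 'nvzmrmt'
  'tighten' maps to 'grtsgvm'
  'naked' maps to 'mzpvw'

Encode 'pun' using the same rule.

Each letter is replaced by its mirror in the alphabet: a↔z, b↔y, c↔x, and so on (the Atbash cipher).
On pun: p↔k, u↔f, n↔m.

kfm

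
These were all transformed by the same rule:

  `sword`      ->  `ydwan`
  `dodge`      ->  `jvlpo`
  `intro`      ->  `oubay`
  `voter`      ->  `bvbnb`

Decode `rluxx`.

lemon

The shift increases by 1 at each position, starting from +6: 6, 7, 8, ….
Undoing it on rluxx: r−6=l, l−7=e, u−8=m, x−9=o, x−10=n.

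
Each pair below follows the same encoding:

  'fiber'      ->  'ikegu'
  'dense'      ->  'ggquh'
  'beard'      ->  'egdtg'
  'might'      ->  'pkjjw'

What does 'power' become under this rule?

Shifts by position in fiber: pos 0: f→i (+3), pos 1: i→k (+2), pos 2: b→e (+3), pos 3: e→g (+2) — repeating every 2. The shifts repeat in a cycle of length 2: positions 0,1,… shift by +3, +2, then the pattern repeats.
Applying it to power: p+3=s, o+2=q, w+3=z, e+2=g, r+3=u.

sqzgu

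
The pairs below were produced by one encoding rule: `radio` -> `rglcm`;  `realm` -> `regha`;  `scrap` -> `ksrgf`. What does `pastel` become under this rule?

r(17)→r(17) and a(0)→g(6) fit y≡19x+6 (mod 26); the inverse of 19 mod 26 is 11. Each letter's alphabet position (a=0..z=25) is mapped through 19·x+6 mod 26 — an affine cipher.
Applying it to pastel: p(15)→19·15+6≡5=f; a(0)→19·0+6≡6=g; s(18)→19·18+6≡10=k; t(19)→19·19+6≡3=d; e(4)→19·4+6≡4=e; l(11)→19·11+6≡7=h (all mod 26).

fgkdeh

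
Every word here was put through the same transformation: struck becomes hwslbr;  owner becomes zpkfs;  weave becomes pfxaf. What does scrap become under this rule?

s(18)→h(7) and t(19)→w(22) fit y≡15x+23 (mod 26); the inverse of 15 mod 26 is 7. Treating letters as 0–25, the rule is x ↦ 15x + 23 (mod 26).
Applying it to scrap: s(18)→15·18+23≡7=h; c(2)→15·2+23≡1=b; r(17)→15·17+23≡18=s; a(0)→15·0+23≡23=x; p(15)→15·15+23≡14=o (all mod 26).

hbsxo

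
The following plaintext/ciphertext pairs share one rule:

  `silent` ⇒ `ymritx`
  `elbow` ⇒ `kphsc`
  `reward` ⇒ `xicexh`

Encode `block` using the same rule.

Shifts by position in silent: pos 0: s→y (+6), pos 1: i→m (+4), pos 2: l→r (+6), pos 3: e→i (+4) — repeating every 2. The shifts repeat in a cycle of length 2: positions 0,1,… shift by +6, +4, then the pattern repeats.
For block: b+6=h, l+4=p, o+6=u, c+4=g, k+6=q.

hpugq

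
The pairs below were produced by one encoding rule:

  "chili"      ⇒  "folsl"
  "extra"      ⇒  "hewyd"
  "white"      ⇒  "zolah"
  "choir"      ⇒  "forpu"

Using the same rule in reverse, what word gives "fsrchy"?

It's a Vigenère-style cipher with numeric key [3,7]: position i shifts by key[i mod 2].
Reversing it on fsrchy: f−3=c, s−7=l, r−3=o, c−7=v, h−3=e, y−7=r.

clover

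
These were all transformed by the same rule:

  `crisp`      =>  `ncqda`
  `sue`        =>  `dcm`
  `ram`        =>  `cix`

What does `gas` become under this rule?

rid

Vowels shift forward by 8 and consonants shift forward by 11.
Applying it to gas: g(cons)+11=r, a(vowel)+8=i, s(cons)+11=d.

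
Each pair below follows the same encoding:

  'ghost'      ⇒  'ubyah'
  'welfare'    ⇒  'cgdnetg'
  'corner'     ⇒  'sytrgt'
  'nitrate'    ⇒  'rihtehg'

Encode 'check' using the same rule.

sbgsw

g(6)→u(20) and h(7)→b(1) fit y≡7x+4 (mod 26); the inverse of 7 mod 26 is 15. This is an affine cipher: with a=0,…,z=25, each position x becomes (7x+4) mod 26.
Applying it to check: c(2)→7·2+4≡18=s; h(7)→7·7+4≡1=b; e(4)→7·4+4≡6=g; c(2)→7·2+4≡18=s; k(10)→7·10+4≡22=w (all mod 26).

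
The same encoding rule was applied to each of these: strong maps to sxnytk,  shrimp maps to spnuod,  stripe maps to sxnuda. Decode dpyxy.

photo

s(18)→s(18) and t(19)→x(23) fit y≡5x+6 (mod 26); the inverse of 5 mod 26 is 21. Treating letters as 0–25, the rule is x ↦ 5x + 6 (mod 26).
Decoding dpyxy: d(3)→21·(3−6)≡15=p; p(15)→21·(15−6)≡7=h; y(24)→21·(24−6)≡14=o; x(23)→21·(23−6)≡19=t; y(24)→21·(24−6)≡14=o (all mod 26).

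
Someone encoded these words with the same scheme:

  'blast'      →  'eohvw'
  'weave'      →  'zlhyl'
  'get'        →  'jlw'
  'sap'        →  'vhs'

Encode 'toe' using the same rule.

wvl

The rule splits by letter class: vowels +7, consonants +3.
For toe: t(cons)+3=w, o(vowel)+7=v, e(vowel)+7=l.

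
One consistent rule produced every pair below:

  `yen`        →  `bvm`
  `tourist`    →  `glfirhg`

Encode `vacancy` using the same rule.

ezxzmxb

This is the alphabet-reversal cipher (Atbash): a becomes z, b becomes y, etc.
On vacancy: v↔e, a↔z, c↔x, a↔z, n↔m, c↔x, y↔b.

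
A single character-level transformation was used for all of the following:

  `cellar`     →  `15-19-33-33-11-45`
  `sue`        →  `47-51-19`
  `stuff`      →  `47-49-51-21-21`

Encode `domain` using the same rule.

c(#3)→15 and e(#5)→19: differences scale by 2, so n = 2·pos + 9. The formula is n = 2×(alphabet index, a=1) + 9.
On domain: d=4→17, o=15→39, m=13→35, a=1→11, i=9→27, n=14→37.

17-39-35-11-27-37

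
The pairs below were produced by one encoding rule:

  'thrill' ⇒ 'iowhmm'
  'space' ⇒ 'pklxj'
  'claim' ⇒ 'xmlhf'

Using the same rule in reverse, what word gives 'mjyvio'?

length

t(19)→i(8) and h(7)→o(14) fit y≡19x+11 (mod 26); the inverse of 19 mod 26 is 11. Each letter's alphabet position (a=0..z=25) is mapped through 19·x+11 mod 26 — an affine cipher.
Reversing it on mjyvio: m(12)→11·(12−11)≡11=l; j(9)→11·(9−11)≡4=e; y(24)→11·(24−11)≡13=n; v(21)→11·(21−11)≡6=g; i(8)→11·(8−11)≡19=t; o(14)→11·(14−11)≡7=h (all mod 26).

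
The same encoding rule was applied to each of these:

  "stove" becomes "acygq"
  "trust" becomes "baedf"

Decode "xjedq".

Each letter shifts forward by (position + 8), i.e. 8, 9, 10, … — the shift grows by one for each successive letter.
Reversing it on xjedq: x−8=p, j−9=a, e−10=u, d−11=s, q−12=e.

pause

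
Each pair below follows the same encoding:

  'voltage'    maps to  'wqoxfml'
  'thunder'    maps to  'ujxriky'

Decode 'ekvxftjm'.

distance

In voltage: v→w is +1, o→q is +2, l→o is +3, t→x is +4 — the shift increases by 1 each position. Each letter shifts forward by (position + 1), i.e. 1, 2, 3, … — the shift grows by one for each successive letter.
Decoding ekvxftjm: e−1=d, k−2=i, v−3=s, x−4=t, f−5=a, t−6=n, j−7=c, m−8=e.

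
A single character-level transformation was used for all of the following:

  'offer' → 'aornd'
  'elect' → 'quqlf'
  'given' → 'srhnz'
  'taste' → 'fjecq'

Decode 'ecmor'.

staff

Shifts by position in offer: pos 0: o→a (+12), pos 1: f→o (+9), pos 2: f→r (+12), pos 3: e→n (+9) — repeating every 2. A repeating key of period 2 is used — shifts +12, +9 over and over.
Reversing it on ecmor: e−12=s, c−9=t, m−12=a, o−9=f, r−12=f.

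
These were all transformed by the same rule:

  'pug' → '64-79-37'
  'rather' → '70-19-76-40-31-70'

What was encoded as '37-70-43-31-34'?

grief

p(#16)→64 and u(#21)→79: differences scale by 3, so n = 3·pos + 16. With a=1..z=26, the number is 3·pos + 16.
Undoing it on 37-70-43-31-34: 37→(37−16)÷3=7=g, 70→(70−16)÷3=18=r, 43→(43−16)÷3=9=i, 31→(31−16)÷3=5=e, 34→(34−16)÷3=6=f.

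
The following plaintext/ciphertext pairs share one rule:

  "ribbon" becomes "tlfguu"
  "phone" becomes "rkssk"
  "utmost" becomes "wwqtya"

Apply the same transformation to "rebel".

In ribbon: r→t is +2, i→l is +3, b→f is +4, b→g is +5 — the shift increases by 1 each position. The shift increases by 1 at each position, starting from +2: 2, 3, 4, ….
On rebel: r+2=t, e+3=h, b+4=f, e+5=j, l+6=r.

thfjr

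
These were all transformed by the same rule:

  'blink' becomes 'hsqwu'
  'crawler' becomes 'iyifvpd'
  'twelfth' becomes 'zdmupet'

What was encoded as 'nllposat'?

In blink: b→h is +6, l→s is +7, i→q is +8, n→w is +9 — the shift increases by 1 each position. The shift increases by 1 at each position, starting from +6: 6, 7, 8, ….
Undoing it on nllposat: n−6=h, l−7=e, l−8=d, p−9=g, o−10=e, s−11=h, a−12=o, t−13=g.

hedgehog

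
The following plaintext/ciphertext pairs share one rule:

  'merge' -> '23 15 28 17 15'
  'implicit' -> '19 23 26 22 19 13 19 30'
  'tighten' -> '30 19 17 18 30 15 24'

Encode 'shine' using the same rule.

Each letter is replaced by its alphabet position (a=1..z=26) + 10.
For shine: s=19→29, h=8→18, i=9→19, n=14→24, e=5→15.

29 18 19 24 15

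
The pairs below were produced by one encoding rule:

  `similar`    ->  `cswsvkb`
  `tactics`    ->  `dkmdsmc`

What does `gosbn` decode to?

weird

Compare letters: s→c is +10, i→s is +10, m→w is +10 — a constant shift. Each letter is shifted forward by 10 in the alphabet (a Caesar shift of +10).
Undoing it on gosbn: g−10=w, o−10=e, s−10=i, b−10=r, n−10=d.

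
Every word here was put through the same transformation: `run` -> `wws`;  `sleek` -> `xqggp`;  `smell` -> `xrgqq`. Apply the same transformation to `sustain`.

xwxycks

The rule splits by letter class: vowels +2, consonants +5.
Applying it to sustain: s(cons)+5=x, u(vowel)+2=w, s(cons)+5=x, t(cons)+5=y, a(vowel)+2=c, i(vowel)+2=k, n(cons)+5=s.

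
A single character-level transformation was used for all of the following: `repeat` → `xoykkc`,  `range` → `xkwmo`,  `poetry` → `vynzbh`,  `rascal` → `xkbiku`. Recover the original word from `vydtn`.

The shifts repeat in a cycle of length 3: positions 0,1,… shift by +6, +10, +9, then the pattern repeats.
Decoding vydtn: v−6=p, y−10=o, d−9=u, t−6=n, n−10=d.

pound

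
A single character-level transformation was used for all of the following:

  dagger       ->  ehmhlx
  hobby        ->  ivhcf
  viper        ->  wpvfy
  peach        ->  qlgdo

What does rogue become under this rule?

Shifts by position in dagger: pos 0: d→e (+1), pos 1: a→h (+7), pos 2: g→m (+6), pos 3: g→h (+1), pos 4: e→l (+7), pos 5: r→x (+6) — repeating every 3. A repeating key of period 3 is used — shifts +1, +7, +6 over and over.
For rogue: r+1=s, o+7=v, g+6=m, u+1=v, e+7=l.

svmvl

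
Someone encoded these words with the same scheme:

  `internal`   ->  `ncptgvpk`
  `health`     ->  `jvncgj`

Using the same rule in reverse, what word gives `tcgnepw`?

unclear

The output letters match the input read backwards, each shifted +2: internal reversed is lanretni. The word is reversed, then every letter is shifted forward by 2.
Undoing it on tcgnepw: shift back: t−2=r, c−2=a, g−2=e, n−2=l, e−2=c, p−2=n, w−2=u → raelcnu; then reverse → unclear.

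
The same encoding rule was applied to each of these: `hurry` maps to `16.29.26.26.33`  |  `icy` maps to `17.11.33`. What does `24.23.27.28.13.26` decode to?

h is letter #8 and maps to 16: an offset of 8. Each letter is replaced by its alphabet position (a=1..z=26) + 8.
Decoding 24.23.27.28.13.26: 24→(24−8)÷1=16=p, 23→(23−8)÷1=15=o, 27→(27−8)÷1=19=s, 28→(28−8)÷1=20=t, 13→(13−8)÷1=5=e, 26→(26−8)÷1=18=r.

poster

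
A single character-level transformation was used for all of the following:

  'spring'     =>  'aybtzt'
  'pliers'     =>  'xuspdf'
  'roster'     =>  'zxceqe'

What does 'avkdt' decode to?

In spring: s→a is +8, p→y is +9, r→b is +10, i→t is +11 — the shift increases by 1 each position. Each letter shifts forward by (position + 8), i.e. 8, 9, 10, … — the shift grows by one for each successive letter.
Undoing it on avkdt: a−8=s, v−9=m, k−10=a, d−11=s, t−12=h.

smash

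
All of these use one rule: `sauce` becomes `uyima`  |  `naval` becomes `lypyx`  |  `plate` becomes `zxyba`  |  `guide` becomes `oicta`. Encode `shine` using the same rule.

uvcla

s(18)→u(20) and a(0)→y(24) fit y≡7x+24 (mod 26); the inverse of 7 mod 26 is 15. Each letter's alphabet position (a=0..z=25) is mapped through 7·x+24 mod 26 — an affine cipher.
Applying it to shine: s(18)→7·18+24≡20=u; h(7)→7·7+24≡21=v; i(8)→7·8+24≡2=c; n(13)→7·13+24≡11=l; e(4)→7·4+24≡0=a (all mod 26).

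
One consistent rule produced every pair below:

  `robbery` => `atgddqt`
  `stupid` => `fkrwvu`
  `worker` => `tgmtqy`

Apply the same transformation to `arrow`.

yqttc

Read the word backwards and shift each letter +2.
On arrow: reverse → worra; then shift: w+2=y, o+2=q, r+2=t, r+2=t, a+2=c.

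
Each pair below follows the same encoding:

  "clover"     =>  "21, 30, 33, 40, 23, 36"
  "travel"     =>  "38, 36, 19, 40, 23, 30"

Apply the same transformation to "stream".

37, 38, 36, 23, 19, 31

c is letter #3 and maps to 21: an offset of 18. Letters become their 1-based position plus 18 (so a→19, b→20, …).
On stream: s=19→37, t=20→38, r=18→36, e=5→23, a=1→19, m=13→31.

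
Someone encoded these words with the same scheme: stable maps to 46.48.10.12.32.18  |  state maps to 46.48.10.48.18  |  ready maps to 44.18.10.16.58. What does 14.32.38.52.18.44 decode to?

With a=1..z=26, the number is 2·pos + 8.
Undoing it on 14.32.38.52.18.44: 14→(14−8)÷2=3=c, 32→(32−8)÷2=12=l, 38→(38−8)÷2=15=o, 52→(52−8)÷2=22=v, 18→(18−8)÷2=5=e, 44→(44−8)÷2=18=r.

clover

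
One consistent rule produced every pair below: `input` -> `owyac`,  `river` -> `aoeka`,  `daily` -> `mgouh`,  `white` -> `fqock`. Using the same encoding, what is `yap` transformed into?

hgy

Two shifts are in play — +6 for a/e/i/o/u, +9 for every other letter.
Applying it to yap: y(cons)+9=h, a(vowel)+6=g, p(cons)+9=y.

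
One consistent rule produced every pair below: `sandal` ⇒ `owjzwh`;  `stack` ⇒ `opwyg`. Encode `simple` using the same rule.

Each letter is shifted forward by 22 in the alphabet (a Caesar shift of +22).
Applying it to simple: s+22=o, i+22=e, m+22=i, p+22=l, l+22=h, e+22=a.

oeilha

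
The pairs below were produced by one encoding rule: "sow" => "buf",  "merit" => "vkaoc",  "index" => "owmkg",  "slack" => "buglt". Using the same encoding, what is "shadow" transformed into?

bqgmuf

The shift depends on letter class: consonant s→b is +9, but vowel o→u is +6. Vowels shift forward by 6 and consonants shift forward by 9.
Applying it to shadow: s(cons)+9=b, h(cons)+9=q, a(vowel)+6=g, d(cons)+9=m, o(vowel)+6=u, w(cons)+9=f.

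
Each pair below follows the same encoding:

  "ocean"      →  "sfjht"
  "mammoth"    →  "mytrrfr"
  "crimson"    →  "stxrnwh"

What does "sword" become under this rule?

iwtbx

The output letters match the input read backwards, each shifted +5: ocean reversed is naeco. The word is reversed, then every letter is shifted forward by 5.
On sword: reverse → drows; then shift: d+5=i, r+5=w, o+5=t, w+5=b, s+5=x.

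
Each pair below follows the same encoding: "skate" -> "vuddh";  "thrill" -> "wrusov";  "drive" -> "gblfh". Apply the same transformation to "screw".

It's a Vigenère-style cipher with numeric key [3,10]: position i shifts by key[i mod 2].
Applying it to screw: s+3=v, c+10=m, r+3=u, e+10=o, w+3=z.

vmuoz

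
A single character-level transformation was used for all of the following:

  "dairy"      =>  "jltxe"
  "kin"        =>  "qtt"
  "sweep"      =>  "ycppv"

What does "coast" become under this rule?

The shift depends on letter class: consonant d→j is +6, but vowel a→l is +11. Two shifts are in play — +11 for a/e/i/o/u, +6 for every other letter.
For coast: c(cons)+6=i, o(vowel)+11=z, a(vowel)+11=l, s(cons)+6=y, t(cons)+6=z.

izlyz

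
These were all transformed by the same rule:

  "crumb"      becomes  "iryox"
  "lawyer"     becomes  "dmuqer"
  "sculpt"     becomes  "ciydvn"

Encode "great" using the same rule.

aremn

c(2)→i(8) and r(17)→r(17) fit y≡11x+12 (mod 26); the inverse of 11 mod 26 is 19. Each letter's alphabet position (a=0..z=25) is mapped through 11·x+12 mod 26 — an affine cipher.
On great: g(6)→11·6+12≡0=a; r(17)→11·17+12≡17=r; e(4)→11·4+12≡4=e; a(0)→11·0+12≡12=m; t(19)→11·19+12≡13=n (all mod 26).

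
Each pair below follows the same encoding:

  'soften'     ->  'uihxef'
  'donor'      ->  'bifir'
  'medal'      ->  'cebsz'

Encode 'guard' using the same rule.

kasrb

s(18)→u(20) and o(14)→i(8) fit y≡3x+18 (mod 26); the inverse of 3 mod 26 is 9. Treating letters as 0–25, the rule is x ↦ 3x + 18 (mod 26).
For guard: g(6)→3·6+18≡10=k; u(20)→3·20+18≡0=a; a(0)→3·0+18≡18=s; r(17)→3·17+18≡17=r; d(3)→3·3+18≡1=b (all mod 26).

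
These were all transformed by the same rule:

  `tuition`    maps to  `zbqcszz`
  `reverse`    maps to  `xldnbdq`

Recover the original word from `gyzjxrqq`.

arranged

Letter i (0-indexed) is shifted by i+6, so successive shifts are 6, 7, 8, ….
Decoding gyzjxrqq: g−6=a, y−7=r, z−8=r, j−9=a, x−10=n, r−11=g, q−12=e, q−13=d.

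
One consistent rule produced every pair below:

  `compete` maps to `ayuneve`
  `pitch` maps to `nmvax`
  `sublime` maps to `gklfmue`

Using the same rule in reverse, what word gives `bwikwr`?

c(2)→a(0) and o(14)→y(24) fit y≡15x+22 (mod 26); the inverse of 15 mod 26 is 7. Each letter's alphabet position (a=0..z=25) is mapped through 15·x+22 mod 26 — an affine cipher.
Undoing it on bwikwr: b(1)→7·(1−22)≡9=j; w(22)→7·(22−22)≡0=a; i(8)→7·(8−22)≡6=g; k(10)→7·(10−22)≡20=u; w(22)→7·(22−22)≡0=a; r(17)→7·(17−22)≡17=r (all mod 26).

jaguar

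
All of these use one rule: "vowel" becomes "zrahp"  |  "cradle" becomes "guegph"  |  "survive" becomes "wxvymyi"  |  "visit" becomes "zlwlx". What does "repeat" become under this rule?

Shifts by position in vowel: pos 0: v→z (+4), pos 1: o→r (+3), pos 2: w→a (+4), pos 3: e→h (+3) — repeating every 2. It's a Vigenère-style cipher with numeric key [4,3]: position i shifts by key[i mod 2].
For repeat: r+4=v, e+3=h, p+4=t, e+3=h, a+4=e, t+3=w.

vhthew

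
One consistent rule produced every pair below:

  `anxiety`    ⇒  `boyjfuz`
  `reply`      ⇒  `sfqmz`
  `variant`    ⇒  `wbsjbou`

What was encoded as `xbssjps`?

Every letter moves 1 place later in the alphabet, wrapping around z→a.
Reversing it on xbssjps: x−1=w, b−1=a, s−1=r, s−1=r, j−1=i, p−1=o, s−1=r.

warrior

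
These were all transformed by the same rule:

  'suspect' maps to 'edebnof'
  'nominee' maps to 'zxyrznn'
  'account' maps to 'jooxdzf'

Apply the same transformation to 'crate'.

Vowels shift forward by 9 and consonants shift forward by 12.
On crate: c(cons)+12=o, r(cons)+12=d, a(vowel)+9=j, t(cons)+12=f, e(vowel)+9=n.

odjfn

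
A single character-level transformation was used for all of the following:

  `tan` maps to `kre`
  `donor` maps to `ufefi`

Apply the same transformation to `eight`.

vzxyk

Compare letters: t→k is +17, a→r is +17, n→e is +17 — a constant shift. This is a Caesar cipher with shift 17.
For eight: e+17=v, i+17=z, g+17=x, h+17=y, t+17=k.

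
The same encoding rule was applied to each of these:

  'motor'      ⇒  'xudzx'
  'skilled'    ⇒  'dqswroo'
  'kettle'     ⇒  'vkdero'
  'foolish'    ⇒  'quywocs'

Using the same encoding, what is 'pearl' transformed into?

akkcr

The shifts repeat in a cycle of length 3: positions 0,1,… shift by +11, +6, +10, then the pattern repeats.
On pearl: p+11=a, e+6=k, a+10=k, r+11=c, l+6=r.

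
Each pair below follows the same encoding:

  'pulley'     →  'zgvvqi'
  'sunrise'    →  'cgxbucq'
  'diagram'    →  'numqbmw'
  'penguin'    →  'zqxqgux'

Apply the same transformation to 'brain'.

The shift depends on letter class: consonant p→z is +10, but vowel u→g is +12. Vowels shift forward by 12 and consonants shift forward by 10.
For brain: b(cons)+10=l, r(cons)+10=b, a(vowel)+12=m, i(vowel)+12=u, n(cons)+10=x.

lbmux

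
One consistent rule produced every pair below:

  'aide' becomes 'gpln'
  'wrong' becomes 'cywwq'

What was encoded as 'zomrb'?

In aide: a→g is +6, i→p is +7, d→l is +8, e→n is +9 — the shift increases by 1 each position. Letter i (0-indexed) is shifted by i+6, so successive shifts are 6, 7, 8, ….
Decoding zomrb: z−6=t, o−7=h, m−8=e, r−9=i, b−10=r.

their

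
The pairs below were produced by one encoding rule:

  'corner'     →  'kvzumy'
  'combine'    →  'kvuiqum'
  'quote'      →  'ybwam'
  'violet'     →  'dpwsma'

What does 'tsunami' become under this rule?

bzcuitq

Shifts by position in corner: pos 0: c→k (+8), pos 1: o→v (+7), pos 2: r→z (+8), pos 3: n→u (+7) — repeating every 2. The shifts repeat in a cycle of length 2: positions 0,1,… shift by +8, +7, then the pattern repeats.
Applying it to tsunami: t+8=b, s+7=z, u+8=c, n+7=u, a+8=i, m+7=t, i+8=q.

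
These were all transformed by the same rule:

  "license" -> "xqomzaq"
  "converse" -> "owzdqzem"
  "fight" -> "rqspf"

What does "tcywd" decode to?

humor

Shifts by position in license: pos 0: l→x (+12), pos 1: i→q (+8), pos 2: c→o (+12), pos 3: e→m (+8) — repeating every 2. A repeating key of period 2 is used — shifts +12, +8 over and over.
Decoding tcywd: t−12=h, c−8=u, y−12=m, w−8=o, d−12=r.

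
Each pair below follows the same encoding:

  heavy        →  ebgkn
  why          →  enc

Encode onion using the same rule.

tuotu

Two steps: reverse the string, then apply a Caesar shift of +6.
Applying it to onion: reverse → noino; then shift: n+6=t, o+6=u, i+6=o, n+6=t, o+6=u.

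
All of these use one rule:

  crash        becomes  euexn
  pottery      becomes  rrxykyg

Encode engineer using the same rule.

gqkntlma

In crash: c→e is +2, r→u is +3, a→e is +4, s→x is +5 — the shift increases by 1 each position. Letter i (0-indexed) is shifted by i+2, so successive shifts are 2, 3, 4, ….
On engineer: e+2=g, n+3=q, g+4=k, i+5=n, n+6=t, e+7=l, e+8=m, r+9=a.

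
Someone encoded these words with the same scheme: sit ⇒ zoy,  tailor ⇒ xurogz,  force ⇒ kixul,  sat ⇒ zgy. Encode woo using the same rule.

Two steps: reverse the string, then apply a Caesar shift of +6.
Applying it to woo: reverse → oow; then shift: o+6=u, o+6=u, w+6=c.

uuc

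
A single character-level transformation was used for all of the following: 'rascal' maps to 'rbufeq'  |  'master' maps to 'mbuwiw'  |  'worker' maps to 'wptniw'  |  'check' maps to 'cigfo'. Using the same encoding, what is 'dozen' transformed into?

The shift increases by 1 at each position, starting from +0: 0, 1, 2, ….
For dozen: d+0=d, o+1=p, z+2=b, e+3=h, n+4=r.

dpbhr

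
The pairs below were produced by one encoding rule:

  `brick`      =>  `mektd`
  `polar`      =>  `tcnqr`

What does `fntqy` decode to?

world

The output letters match the input read backwards, each shifted +2: brick reversed is kcirb. The word is reversed, then every letter is shifted forward by 2.
Undoing it on fntqy: shift back: f−2=d, n−2=l, t−2=r, q−2=o, y−2=w → dlrow; then reverse → world.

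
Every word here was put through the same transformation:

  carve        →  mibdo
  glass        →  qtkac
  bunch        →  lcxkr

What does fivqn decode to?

valid

A repeating key of period 2 is used — shifts +10, +8 over and over.
Decoding fivqn: f−10=v, i−8=a, v−10=l, q−8=i, n−10=d.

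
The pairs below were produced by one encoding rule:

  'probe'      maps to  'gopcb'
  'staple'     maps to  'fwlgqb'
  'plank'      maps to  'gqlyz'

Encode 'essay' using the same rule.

p(15)→g(6) and r(17)→o(14) fit y≡17x+11 (mod 26); the inverse of 17 mod 26 is 23. Treating letters as 0–25, the rule is x ↦ 17x + 11 (mod 26).
Applying it to essay: e(4)→17·4+11≡1=b; s(18)→17·18+11≡5=f; s(18)→17·18+11≡5=f; a(0)→17·0+11≡11=l; y(24)→17·24+11≡3=d (all mod 26).

bffld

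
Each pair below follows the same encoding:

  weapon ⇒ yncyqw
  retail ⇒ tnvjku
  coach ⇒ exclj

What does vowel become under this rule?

xxynn

Shifts by position in weapon: pos 0: w→y (+2), pos 1: e→n (+9), pos 2: a→c (+2), pos 3: p→y (+9) — repeating every 2. It's a Vigenère-style cipher with numeric key [2,9]: position i shifts by key[i mod 2].
Applying it to vowel: v+2=x, o+9=x, w+2=y, e+9=n, l+2=n.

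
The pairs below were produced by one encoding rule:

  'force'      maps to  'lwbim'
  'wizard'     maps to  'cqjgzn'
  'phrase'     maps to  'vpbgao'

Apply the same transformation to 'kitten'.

A repeating key of period 3 is used — shifts +6, +8, +10 over and over.
On kitten: k+6=q, i+8=q, t+10=d, t+6=z, e+8=m, n+10=x.

qqdzmx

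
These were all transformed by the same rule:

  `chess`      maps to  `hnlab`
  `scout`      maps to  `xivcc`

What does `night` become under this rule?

In chess: c→h is +5, h→n is +6, e→l is +7, s→a is +8 — the shift increases by 1 each position. Letter i (0-indexed) is shifted by i+5, so successive shifts are 5, 6, 7, ….
On night: n+5=s, i+6=o, g+7=n, h+8=p, t+9=c.

sonpc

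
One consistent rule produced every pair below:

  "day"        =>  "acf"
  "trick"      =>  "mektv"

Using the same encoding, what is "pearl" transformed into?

The output letters match the input read backwards, each shifted +2: day reversed is yad. Read the word backwards and shift each letter +2.
Applying it to pearl: reverse → lraep; then shift: l+2=n, r+2=t, a+2=c, e+2=g, p+2=r.

ntcgr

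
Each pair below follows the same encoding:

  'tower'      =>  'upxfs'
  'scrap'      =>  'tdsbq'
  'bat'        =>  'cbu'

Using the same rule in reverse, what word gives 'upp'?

too

Compare letters: t→u is +1, o→p is +1, w→x is +1 — a constant shift. This is a Caesar cipher with shift 1.
Decoding upp: u−1=t, p−1=o, p−1=o.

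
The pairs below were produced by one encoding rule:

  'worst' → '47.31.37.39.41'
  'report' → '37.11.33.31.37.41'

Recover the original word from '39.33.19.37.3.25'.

spiral

w(#23)→47 and o(#15)→31: differences scale by 2, so n = 2·pos + 1. Each letter becomes 2×(its alphabet position, a=1..z=26) + 1.
Decoding 39.33.19.37.3.25: 39→(39−1)÷2=19=s, 33→(33−1)÷2=16=p, 19→(19−1)÷2=9=i, 37→(37−1)÷2=18=r, 3→(3−1)÷2=1=a, 25→(25−1)÷2=12=l.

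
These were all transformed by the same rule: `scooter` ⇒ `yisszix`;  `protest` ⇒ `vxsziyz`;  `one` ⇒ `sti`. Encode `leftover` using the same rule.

The shift depends on letter class: consonant s→y is +6, but vowel o→s is +4. The rule splits by letter class: vowels +4, consonants +6.
Applying it to leftover: l(cons)+6=r, e(vowel)+4=i, f(cons)+6=l, t(cons)+6=z, o(vowel)+4=s, v(cons)+6=b, e(vowel)+4=i, r(cons)+6=x.

rilzsbix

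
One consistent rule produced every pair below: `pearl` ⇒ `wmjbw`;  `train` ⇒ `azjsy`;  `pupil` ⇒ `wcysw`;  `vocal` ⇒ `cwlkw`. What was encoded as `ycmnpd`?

rudder

In pearl: p→w is +7, e→m is +8, a→j is +9, r→b is +10 — the shift increases by 1 each position. The shift increases by 1 at each position, starting from +7: 7, 8, 9, ….
Decoding ycmnpd: y−7=r, c−8=u, m−9=d, n−10=d, p−11=e, d−12=r.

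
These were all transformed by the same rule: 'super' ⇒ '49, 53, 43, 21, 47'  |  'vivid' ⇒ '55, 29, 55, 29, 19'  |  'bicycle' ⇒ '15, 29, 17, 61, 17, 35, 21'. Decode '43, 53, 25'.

pug

s(#19)→49 and u(#21)→53: differences scale by 2, so n = 2·pos + 11. Each letter becomes 2×(its alphabet position, a=1..z=26) + 11.
Undoing it on 43, 53, 25: 43→(43−11)÷2=16=p, 53→(53−11)÷2=21=u, 25→(25−11)÷2=7=g.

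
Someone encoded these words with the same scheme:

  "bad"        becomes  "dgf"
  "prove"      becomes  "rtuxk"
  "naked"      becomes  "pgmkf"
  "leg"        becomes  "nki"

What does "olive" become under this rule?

unoxk

The shift depends on letter class: consonant b→d is +2, but vowel a→g is +6. The rule splits by letter class: vowels +6, consonants +2.
On olive: o(vowel)+6=u, l(cons)+2=n, i(vowel)+6=o, v(cons)+2=x, e(vowel)+6=k.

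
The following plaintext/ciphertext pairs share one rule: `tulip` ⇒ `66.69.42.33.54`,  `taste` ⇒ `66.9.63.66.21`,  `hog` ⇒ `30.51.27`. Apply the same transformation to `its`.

33.66.63

t(#20)→66 and u(#21)→69: differences scale by 3, so n = 3·pos + 6. The formula is n = 3×(alphabet index, a=1) + 6.
Applying it to its: i=9→33, t=20→66, s=19→63.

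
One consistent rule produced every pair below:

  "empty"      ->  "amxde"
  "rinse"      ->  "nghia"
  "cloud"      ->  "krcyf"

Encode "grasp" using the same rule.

Treating letters as 0–25, the rule is x ↦ 21x + 20 (mod 26).
On grasp: g(6)→21·6+20≡16=q; r(17)→21·17+20≡13=n; a(0)→21·0+20≡20=u; s(18)→21·18+20≡8=i; p(15)→21·15+20≡23=x (all mod 26).

qnuix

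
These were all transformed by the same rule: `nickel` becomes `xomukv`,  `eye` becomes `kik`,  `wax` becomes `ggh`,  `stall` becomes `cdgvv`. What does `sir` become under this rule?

cob

The rule splits by letter class: vowels +6, consonants +10.
For sir: s(cons)+10=c, i(vowel)+6=o, r(cons)+10=b.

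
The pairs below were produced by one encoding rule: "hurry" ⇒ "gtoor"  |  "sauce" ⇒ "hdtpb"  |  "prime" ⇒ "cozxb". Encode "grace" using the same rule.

h(7)→g(6) and u(20)→t(19) fit y≡19x+3 (mod 26); the inverse of 19 mod 26 is 11. This is an affine cipher: with a=0,…,z=25, each position x becomes (19x+3) mod 26.
For grace: g(6)→19·6+3≡13=n; r(17)→19·17+3≡14=o; a(0)→19·0+3≡3=d; c(2)→19·2+3≡15=p; e(4)→19·4+3≡1=b (all mod 26).

nodpb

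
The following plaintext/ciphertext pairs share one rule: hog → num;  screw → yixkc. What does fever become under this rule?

Compare letters: h→n is +6, o→u is +6, g→m is +6 — a constant shift. Each letter is shifted forward by 6 in the alphabet (a Caesar shift of +6).
For fever: f+6=l, e+6=k, v+6=b, e+6=k, r+6=x.

lkbkx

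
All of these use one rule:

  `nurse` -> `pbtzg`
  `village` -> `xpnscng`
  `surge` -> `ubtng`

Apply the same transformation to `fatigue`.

hhvpibg

Shifts by position in nurse: pos 0: n→p (+2), pos 1: u→b (+7), pos 2: r→t (+2), pos 3: s→z (+7) — repeating every 2. A repeating key of period 2 is used — shifts +2, +7 over and over.
On fatigue: f+2=h, a+7=h, t+2=v, i+7=p, g+2=i, u+7=b, e+2=g.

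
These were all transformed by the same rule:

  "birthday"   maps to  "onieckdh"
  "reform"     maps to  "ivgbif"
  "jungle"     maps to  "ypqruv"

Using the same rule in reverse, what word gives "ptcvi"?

b(1)→o(14) and i(8)→n(13) fit y≡11x+3 (mod 26); the inverse of 11 mod 26 is 19. Treating letters as 0–25, the rule is x ↦ 11x + 3 (mod 26).
Decoding ptcvi: p(15)→19·(15−3)≡20=u; t(19)→19·(19−3)≡18=s; c(2)→19·(2−3)≡7=h; v(21)→19·(21−3)≡4=e; i(8)→19·(8−3)≡17=r (all mod 26).

usher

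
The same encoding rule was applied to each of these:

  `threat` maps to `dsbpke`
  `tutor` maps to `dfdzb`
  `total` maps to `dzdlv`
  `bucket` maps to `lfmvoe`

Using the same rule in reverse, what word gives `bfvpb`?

ruler

Shifts by position in threat: pos 0: t→d (+10), pos 1: h→s (+11), pos 2: r→b (+10), pos 3: e→p (+11) — repeating every 2. It's a Vigenère-style cipher with numeric key [10,11]: position i shifts by key[i mod 2].
Decoding bfvpb: b−10=r, f−11=u, v−10=l, p−11=e, b−10=r.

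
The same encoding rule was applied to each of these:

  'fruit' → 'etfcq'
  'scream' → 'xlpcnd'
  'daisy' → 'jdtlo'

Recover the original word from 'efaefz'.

output

The output letters match the input read backwards, each shifted +11: fruit reversed is tiurf. Read the word backwards and shift each letter +11.
Decoding efaefz: shift back: e−11=t, f−11=u, a−11=p, e−11=t, f−11=u, z−11=o → tuptuo; then reverse → output.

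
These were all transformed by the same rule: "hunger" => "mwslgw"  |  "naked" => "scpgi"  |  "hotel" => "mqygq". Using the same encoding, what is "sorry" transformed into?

The rule splits by letter class: vowels +2, consonants +5.
For sorry: s(cons)+5=x, o(vowel)+2=q, r(cons)+5=w, r(cons)+5=w, y(cons)+5=d.

xqwwd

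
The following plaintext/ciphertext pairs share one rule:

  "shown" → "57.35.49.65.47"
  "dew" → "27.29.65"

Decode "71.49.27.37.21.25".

zodiac

s(#19)→57 and h(#8)→35: differences scale by 2, so n = 2·pos + 19. The formula is n = 2×(alphabet index, a=1) + 19.
Reversing it on 71.49.27.37.21.25: 71→(71−19)÷2=26=z, 49→(49−19)÷2=15=o, 27→(27−19)÷2=4=d, 37→(37−19)÷2=9=i, 21→(21−19)÷2=1=a, 25→(25−19)÷2=3=c.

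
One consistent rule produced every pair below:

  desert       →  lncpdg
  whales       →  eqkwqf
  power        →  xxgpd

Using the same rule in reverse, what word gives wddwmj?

In desert: d→l is +8, e→n is +9, s→c is +10, e→p is +11 — the shift increases by 1 each position. Each letter shifts forward by (position + 8), i.e. 8, 9, 10, … — the shift grows by one for each successive letter.
Undoing it on wddwmj: w−8=o, d−9=u, d−10=t, w−11=l, m−12=a, j−13=w.

outlaw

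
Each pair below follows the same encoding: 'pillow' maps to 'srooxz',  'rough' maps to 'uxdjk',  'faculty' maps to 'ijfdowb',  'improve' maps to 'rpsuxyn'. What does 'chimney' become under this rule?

The shift depends on letter class: consonant p→s is +3, but vowel i→r is +9. The rule splits by letter class: vowels +9, consonants +3.
For chimney: c(cons)+3=f, h(cons)+3=k, i(vowel)+9=r, m(cons)+3=p, n(cons)+3=q, e(vowel)+9=n, y(cons)+3=b.

fkrpqnb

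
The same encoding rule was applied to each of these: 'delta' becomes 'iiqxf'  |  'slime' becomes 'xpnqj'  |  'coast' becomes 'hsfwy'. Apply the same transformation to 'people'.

uittqi

Shifts by position in delta: pos 0: d→i (+5), pos 1: e→i (+4), pos 2: l→q (+5), pos 3: t→x (+4) — repeating every 2. A repeating key of period 2 is used — shifts +5, +4 over and over.
Applying it to people: p+5=u, e+4=i, o+5=t, p+4=t, l+5=q, e+4=i.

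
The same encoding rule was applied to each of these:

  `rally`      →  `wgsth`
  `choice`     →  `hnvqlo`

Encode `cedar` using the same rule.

Each letter shifts forward by (position + 5), i.e. 5, 6, 7, … — the shift grows by one for each successive letter.
Applying it to cedar: c+5=h, e+6=k, d+7=k, a+8=i, r+9=a.

hkkia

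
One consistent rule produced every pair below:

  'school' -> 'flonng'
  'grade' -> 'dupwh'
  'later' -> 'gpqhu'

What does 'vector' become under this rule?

s(18)→f(5) and c(2)→l(11) fit y≡11x+15 (mod 26); the inverse of 11 mod 26 is 19. Treating letters as 0–25, the rule is x ↦ 11x + 15 (mod 26).
On vector: v(21)→11·21+15≡12=m; e(4)→11·4+15≡7=h; c(2)→11·2+15≡11=l; t(19)→11·19+15≡16=q; o(14)→11·14+15≡13=n; r(17)→11·17+15≡20=u (all mod 26).

mhlqnu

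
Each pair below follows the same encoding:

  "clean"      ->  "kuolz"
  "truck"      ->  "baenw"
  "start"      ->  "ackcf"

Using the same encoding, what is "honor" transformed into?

In clean: c→k is +8, l→u is +9, e→o is +10, a→l is +11 — the shift increases by 1 each position. The shift increases by 1 at each position, starting from +8: 8, 9, 10, ….
Applying it to honor: h+8=p, o+9=x, n+10=x, o+11=z, r+12=d.

pxxzd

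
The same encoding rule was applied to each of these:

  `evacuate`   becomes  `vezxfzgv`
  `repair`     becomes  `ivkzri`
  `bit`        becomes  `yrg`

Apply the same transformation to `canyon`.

Each pair mirrors across the alphabet (e↔v, v↔e, a↔z): positions sum to 25. Each letter is replaced by its mirror in the alphabet: a↔z, b↔y, c↔x, and so on (the Atbash cipher).
On canyon: c↔x, a↔z, n↔m, y↔b, o↔l, n↔m.

xzmblm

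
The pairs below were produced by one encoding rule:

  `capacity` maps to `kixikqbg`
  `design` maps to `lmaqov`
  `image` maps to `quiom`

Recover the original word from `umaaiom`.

Compare letters: c→k is +8, a→i is +8, p→x is +8 — a constant shift. This is a Caesar cipher with shift 8.
Reversing it on umaaiom: u−8=m, m−8=e, a−8=s, a−8=s, i−8=a, o−8=g, m−8=e.

message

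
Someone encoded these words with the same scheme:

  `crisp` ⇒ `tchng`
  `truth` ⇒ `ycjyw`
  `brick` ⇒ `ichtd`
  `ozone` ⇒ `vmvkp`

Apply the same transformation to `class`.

toxnn

c(2)→t(19) and r(17)→c(2) fit y≡11x+23 (mod 26); the inverse of 11 mod 26 is 19. This is an affine cipher: with a=0,…,z=25, each position x becomes (11x+23) mod 26.
For class: c(2)→11·2+23≡19=t; l(11)→11·11+23≡14=o; a(0)→11·0+23≡23=x; s(18)→11·18+23≡13=n; s(18)→11·18+23≡13=n (all mod 26).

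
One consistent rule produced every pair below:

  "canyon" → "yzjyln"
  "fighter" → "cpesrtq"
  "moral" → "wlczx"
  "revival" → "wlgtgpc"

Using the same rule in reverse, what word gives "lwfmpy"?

nebula

The output letters match the input read backwards, each shifted +11: canyon reversed is noynac. Read the word backwards and shift each letter +11.
Reversing it on lwfmpy: shift back: l−11=a, w−11=l, f−11=u, m−11=b, p−11=e, y−11=n → aluben; then reverse → nebula.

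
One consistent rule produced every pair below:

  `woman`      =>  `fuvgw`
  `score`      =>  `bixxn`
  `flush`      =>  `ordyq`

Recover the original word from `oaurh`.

fully

Shifts by position in woman: pos 0: w→f (+9), pos 1: o→u (+6), pos 2: m→v (+9), pos 3: a→g (+6) — repeating every 2. A repeating key of period 2 is used — shifts +9, +6 over and over.
Decoding oaurh: o−9=f, a−6=u, u−9=l, r−6=l, h−9=y.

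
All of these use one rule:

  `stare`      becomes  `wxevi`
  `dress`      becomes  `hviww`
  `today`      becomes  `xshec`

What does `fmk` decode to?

Compare letters: s→w is +4, t→x is +4, a→e is +4 — a constant shift. It's a constant shift of +4 (ROT4).
Decoding fmk: f−4=b, m−4=i, k−4=g.

big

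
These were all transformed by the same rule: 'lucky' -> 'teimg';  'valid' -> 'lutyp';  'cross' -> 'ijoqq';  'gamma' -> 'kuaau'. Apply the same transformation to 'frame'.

Treating letters as 0–25, the rule is x ↦ 7x + 20 (mod 26).
For frame: f(5)→7·5+20≡3=d; r(17)→7·17+20≡9=j; a(0)→7·0+20≡20=u; m(12)→7·12+20≡0=a; e(4)→7·4+20≡22=w (all mod 26).

djuaw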